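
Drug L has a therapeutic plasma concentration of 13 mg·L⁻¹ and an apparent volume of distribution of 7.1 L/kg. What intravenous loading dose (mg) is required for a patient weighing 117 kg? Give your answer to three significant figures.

10800 mg

Vd = 7.1 L/kg × 117 kg = 830.7 L
LD = Vd × C = 830.7 × 13.00 = 10800 mg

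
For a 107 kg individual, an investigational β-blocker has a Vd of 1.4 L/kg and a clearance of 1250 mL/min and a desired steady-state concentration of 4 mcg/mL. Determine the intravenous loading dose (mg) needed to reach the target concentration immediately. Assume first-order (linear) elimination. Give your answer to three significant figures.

Vd(total) = 107 kg × 1.4 L/kg = 149.8 L
The loading dose fills Vd to the target concentration.
LD = Vd × C = 149.8 × 4.000 = 599.2 mg

599 mg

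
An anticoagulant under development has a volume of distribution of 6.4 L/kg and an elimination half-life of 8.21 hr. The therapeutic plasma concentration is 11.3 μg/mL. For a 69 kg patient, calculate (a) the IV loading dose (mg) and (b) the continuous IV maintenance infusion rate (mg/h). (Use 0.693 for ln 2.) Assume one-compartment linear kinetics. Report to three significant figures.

Total Vd = 6.4 × 69 = 441.6 L
LD = Vd × C = 441.6 × 11.3 = 4990 mg
CL = 0.693 × Vd / t½ = 0.693 × 441.6 / 8.21 = 37.28 L/h
Infusion rate = CL × Css = 37.28 × 11.3 = 421.3 mg/h

(a) 4990 mg; (b) 421 mg/h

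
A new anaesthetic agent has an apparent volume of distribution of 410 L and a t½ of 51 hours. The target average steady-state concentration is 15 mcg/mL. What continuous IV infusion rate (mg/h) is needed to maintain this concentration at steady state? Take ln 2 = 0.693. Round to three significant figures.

CL = ln 2 · Vd / t½ = 0.693 × 410.0 / 51 = 5.571 L/h
Infusion rate = CL × Css = 5.571 × 15 = 83.57 mg/h

83.6 mg/h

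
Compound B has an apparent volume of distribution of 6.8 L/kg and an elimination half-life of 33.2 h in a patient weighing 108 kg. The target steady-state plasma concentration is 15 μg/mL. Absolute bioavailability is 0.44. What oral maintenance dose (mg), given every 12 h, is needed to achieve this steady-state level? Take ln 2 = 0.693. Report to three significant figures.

Vd(total) = 108 kg × 6.8 L/kg = 734.4 L
CL = 0.693 × Vd / t½ = 0.693 × 734.4 / 33.2 = 15.33 L/h
D = CL × Css × τ / F = 15.33 × 15 × 12 / 0.44 = 6271 mg

6270 mg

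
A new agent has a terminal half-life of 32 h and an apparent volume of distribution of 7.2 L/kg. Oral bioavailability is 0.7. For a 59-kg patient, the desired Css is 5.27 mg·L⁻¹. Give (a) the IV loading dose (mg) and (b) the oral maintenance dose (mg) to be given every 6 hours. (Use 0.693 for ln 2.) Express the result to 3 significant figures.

Total Vd = 7.2 × 59 = 424.8 L
LD = Vd × C = 424.8 × 5.27 = 2239 mg
CL = 0.693 × Vd / t½ = 0.693 × 424.8 / 32 = 9.200 L/h
D = CL × Css × τ / F = 9.200 × 5.27 × 6 / 0.7 = 415.6 mg

(a) 2240 mg; (b) 416 mg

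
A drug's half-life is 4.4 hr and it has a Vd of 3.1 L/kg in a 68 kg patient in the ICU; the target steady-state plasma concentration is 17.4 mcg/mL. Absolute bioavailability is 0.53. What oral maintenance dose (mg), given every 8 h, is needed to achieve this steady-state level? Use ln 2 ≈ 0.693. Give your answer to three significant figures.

8720 mg

Vd = 3.1 L/kg × 68 kg = 210.8 L
k = 0.693/4.4 = 0.1575 h⁻¹, so CL = k·Vd = 0.1575 × 210.8 = 33.20 L/h
D = CL × Css × τ / F = 33.20 × 17.4 × 8 / 0.53 = 8720 mg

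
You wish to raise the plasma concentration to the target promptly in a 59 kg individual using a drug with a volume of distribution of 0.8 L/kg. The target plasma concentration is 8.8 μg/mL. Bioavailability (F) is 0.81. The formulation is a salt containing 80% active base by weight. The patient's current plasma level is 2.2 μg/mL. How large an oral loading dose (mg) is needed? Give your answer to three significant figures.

481 mg

Vd = 0.8 L/kg × 59 kg = 47.20 L
The loading dose fills Vd to the target concentration.
Concentration deficit ΔC = 8.8 − 2.2 = 6.600 mg/L
LD = Vd × ΔC / F / S = 47.20 × 6.600 / 0.81 / 0.8 = 480.7 mg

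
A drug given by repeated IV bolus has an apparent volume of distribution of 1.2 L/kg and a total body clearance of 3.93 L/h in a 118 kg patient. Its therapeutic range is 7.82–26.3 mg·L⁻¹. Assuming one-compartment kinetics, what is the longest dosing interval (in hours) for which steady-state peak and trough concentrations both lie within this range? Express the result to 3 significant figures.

43.7 h

Total Vd = 1.2 × 118 = 141.6 L
k = CL / Vd = 3.930 / 141.6 = 0.02775 h⁻¹
Between IV bolus doses, concentration decays as C = C₀·e^(−kτ), so C_peak/C_trough = e^(kτ).
τ_max = ln(C_peak/C_trough) / k = ln(26.3/7.82) / 0.02775 = 1.213 / 0.02775 = 43.71 h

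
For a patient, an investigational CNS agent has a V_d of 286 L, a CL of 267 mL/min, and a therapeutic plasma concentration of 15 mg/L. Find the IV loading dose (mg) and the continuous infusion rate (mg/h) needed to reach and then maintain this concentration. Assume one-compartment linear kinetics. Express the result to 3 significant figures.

(a) 4290 mg; (b) 240 mg/h

LD = Vd · C_target = 286.0 × 15 = 4290 mg
CL = 267 mL/min × 60/1000 = 16.02 L/h
Maintenance: replace elimination → rate = CL × Css = 16.02 × 15 = 240.3 mg/h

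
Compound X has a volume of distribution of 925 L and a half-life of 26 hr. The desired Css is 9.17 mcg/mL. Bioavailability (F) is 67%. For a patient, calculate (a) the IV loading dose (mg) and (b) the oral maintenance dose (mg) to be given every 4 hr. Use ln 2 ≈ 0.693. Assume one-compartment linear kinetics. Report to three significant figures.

LD = Vd × C = 925.0 × 9.17 = 8482 mg
CL = 0.693 × Vd / t½ = 0.693 × 925.0 / 26 = 24.65 L/h
D = CL × Css × τ / F = 24.65 × 9.17 × 4 / 0.67 = 1349 mg

(a) 8480 mg; (b) 1350 mg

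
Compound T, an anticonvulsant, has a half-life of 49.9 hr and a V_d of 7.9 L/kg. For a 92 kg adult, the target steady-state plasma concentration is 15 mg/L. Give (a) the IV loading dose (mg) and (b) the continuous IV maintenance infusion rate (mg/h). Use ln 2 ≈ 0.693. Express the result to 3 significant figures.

(a) 10900 mg; (b) 151 mg/h

Vd(total) = 92 kg × 7.9 L/kg = 726.8 L
LD = Vd × C = 726.8 × 15 = 10900 mg
CL = 0.693 × Vd / t½ = 0.693 × 726.8 / 49.9 = 10.09 L/h
Infusion rate = CL × Css = 10.09 × 15 = 151.4 mg/h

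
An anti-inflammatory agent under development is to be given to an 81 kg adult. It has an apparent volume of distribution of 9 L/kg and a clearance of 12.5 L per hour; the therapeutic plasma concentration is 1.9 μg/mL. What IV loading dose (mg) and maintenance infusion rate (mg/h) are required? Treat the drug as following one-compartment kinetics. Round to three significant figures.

(a) 1390 mg; (b) 23.8 mg/h

Vd(total) = 81 kg × 9 L/kg = 729.0 L
Loading: fill Vd to C_target → 729.0 L × 1.9 mg/L = 1385 mg
Infusion rate = 12.50 L/h × 1.9 mg/L = 23.75 mg/h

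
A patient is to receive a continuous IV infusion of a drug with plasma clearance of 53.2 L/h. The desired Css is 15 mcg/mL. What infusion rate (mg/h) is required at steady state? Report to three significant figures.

798 mg/h

At steady state, infusion rate equals elimination rate: rate in = CL × Css.
Rate = CL × Css = 53.20 × 15 = 798.0 mg/h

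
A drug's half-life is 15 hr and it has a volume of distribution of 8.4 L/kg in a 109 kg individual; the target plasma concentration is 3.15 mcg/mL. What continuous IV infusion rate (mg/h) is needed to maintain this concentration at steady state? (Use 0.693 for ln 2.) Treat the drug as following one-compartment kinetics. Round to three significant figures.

Total Vd = 8.4 × 109 = 915.6 L
CL = ln 2 · Vd / t½ = 0.693 × 915.6 / 15 = 42.30 L/h
Infusion rate = CL × Css = 42.30 × 3.15 = 133.2 mg/h

133 mg/h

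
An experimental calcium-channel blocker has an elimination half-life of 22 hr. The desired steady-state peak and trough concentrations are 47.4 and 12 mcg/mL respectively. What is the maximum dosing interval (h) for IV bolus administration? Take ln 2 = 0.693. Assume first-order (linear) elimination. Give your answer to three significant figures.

k = 0.693 / t½ = 0.693 / 22 = 0.03150 h⁻¹
Between IV bolus doses, concentration decays as C = C₀·e^(−kτ), so C_peak/C_trough = e^(kτ).
τ_max = ln(C_peak/C_trough) / k = ln(47.4/12) / 0.03150 = 1.374 / 0.03150 = 43.62 h

43.6 h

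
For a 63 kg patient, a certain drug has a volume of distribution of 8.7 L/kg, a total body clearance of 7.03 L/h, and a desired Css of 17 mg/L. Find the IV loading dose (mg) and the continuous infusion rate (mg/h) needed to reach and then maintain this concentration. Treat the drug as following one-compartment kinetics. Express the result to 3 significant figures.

(a) 9320 mg; (b) 120 mg/h

Vd(total) = 63 kg × 8.7 L/kg = 548.1 L
LD = Vd · C_target = 548.1 × 17 = 9318 mg
Infusion rate = 7.030 L/h × 17 mg/L = 119.5 mg/h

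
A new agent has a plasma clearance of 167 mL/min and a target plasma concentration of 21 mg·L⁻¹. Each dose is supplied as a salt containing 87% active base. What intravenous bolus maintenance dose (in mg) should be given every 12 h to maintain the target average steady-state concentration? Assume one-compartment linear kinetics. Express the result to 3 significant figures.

2900 mg

CL = 167 mL/min = 167 × 0.06 = 10.02 L/h
D = CL × Css × τ / S = 10.02 × 21 × 12 / 0.87 = 2902 mg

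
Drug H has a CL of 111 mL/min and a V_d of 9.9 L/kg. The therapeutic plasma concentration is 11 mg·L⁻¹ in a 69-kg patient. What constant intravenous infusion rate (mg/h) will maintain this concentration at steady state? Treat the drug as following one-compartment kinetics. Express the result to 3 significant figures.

73.3 mg/h

CL = 111 mL/min × 60/1000 = 6.660 L/h
Infusion rate = CL · Css = 6.660 L/h × 11 mg/L = 73.26 mg/h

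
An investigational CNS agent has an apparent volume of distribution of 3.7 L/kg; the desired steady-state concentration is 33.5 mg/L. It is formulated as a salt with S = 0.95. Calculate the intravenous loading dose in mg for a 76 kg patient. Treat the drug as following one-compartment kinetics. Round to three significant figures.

9920 mg

Vd = 3.7 L/kg × 76 kg = 281.2 L
The loading dose fills Vd to the target concentration.
LD = Vd × C / S = 281.2 × 33.50 / 0.95 = 9916 mg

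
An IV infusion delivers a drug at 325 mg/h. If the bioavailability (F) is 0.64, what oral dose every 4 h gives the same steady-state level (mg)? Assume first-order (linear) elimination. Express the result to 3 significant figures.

2030 mg

To maintain the same Css, the systemic dosing rate must be unchanged: F·D/τ = infusion rate.
D = rate × τ / F = 325 × 4 / 0.64 = 2031 mg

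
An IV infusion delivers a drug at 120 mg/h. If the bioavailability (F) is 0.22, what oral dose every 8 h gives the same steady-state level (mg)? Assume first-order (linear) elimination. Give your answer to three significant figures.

To maintain the same Css, the systemic dosing rate must be unchanged: F·D/τ = infusion rate.
D = rate × τ / F = 120 × 8 / 0.22 = 4364 mg

4360 mg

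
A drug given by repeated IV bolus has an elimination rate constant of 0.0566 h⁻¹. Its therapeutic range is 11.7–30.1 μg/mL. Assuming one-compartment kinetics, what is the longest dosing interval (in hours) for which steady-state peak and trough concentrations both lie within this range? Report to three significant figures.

Between IV bolus doses, concentration decays as C = C₀·e^(−kτ), so C_peak/C_trough = e^(kτ).
τ_max = ln(C_peak/C_trough) / k = ln(30.1/11.7) / 0.05660 = 0.9449 / 0.05660 = 16.69 h

16.7 h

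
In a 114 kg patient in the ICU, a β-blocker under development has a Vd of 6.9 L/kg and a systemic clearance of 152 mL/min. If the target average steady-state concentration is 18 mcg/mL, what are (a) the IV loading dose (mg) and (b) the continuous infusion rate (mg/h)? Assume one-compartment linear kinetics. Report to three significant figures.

Total Vd = 6.9 × 114 = 786.6 L
Loading dose = Vd × C = 786.6 × 18 = 14160 mg
CL = 152 mL/min × 60/1000 = 9.120 L/h
Maintenance: replace elimination → rate = CL × Css = 9.120 × 18 = 164.2 mg/h

(a) 14200 mg; (b) 164 mg/h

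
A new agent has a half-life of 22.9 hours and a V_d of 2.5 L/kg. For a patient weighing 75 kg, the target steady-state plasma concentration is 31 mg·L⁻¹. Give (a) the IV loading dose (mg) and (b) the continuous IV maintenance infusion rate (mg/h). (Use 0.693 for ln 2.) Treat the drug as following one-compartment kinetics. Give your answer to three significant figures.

Vd = 2.5 L/kg × 75 kg = 187.5 L
LD = Vd × C = 187.5 × 31 = 5813 mg
CL = 0.693 × Vd / t½ = 0.693 × 187.5 / 22.9 = 5.674 L/h
Infusion rate = CL × Css = 5.674 × 31 = 175.9 mg/h

(a) 5810 mg; (b) 176 mg/h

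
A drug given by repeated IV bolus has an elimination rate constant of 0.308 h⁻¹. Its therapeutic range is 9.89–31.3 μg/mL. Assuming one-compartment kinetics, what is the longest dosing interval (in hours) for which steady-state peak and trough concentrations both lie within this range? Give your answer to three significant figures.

Between IV bolus doses, concentration decays as C = C₀·e^(−kτ), so C_peak/C_trough = e^(kτ).
τ_max = ln(C_peak/C_trough) / k = ln(31.3/9.89) / 0.3080 = 1.152 / 0.3080 = 3.740 h

3.74 h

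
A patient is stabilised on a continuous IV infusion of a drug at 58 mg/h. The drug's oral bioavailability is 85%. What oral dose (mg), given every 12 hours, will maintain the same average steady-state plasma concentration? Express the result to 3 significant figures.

819 mg

To maintain the same Css, the systemic dosing rate must be unchanged: F·D/τ = infusion rate.
D = rate × τ / F = 58 × 12 / 0.85 = 818.8 mg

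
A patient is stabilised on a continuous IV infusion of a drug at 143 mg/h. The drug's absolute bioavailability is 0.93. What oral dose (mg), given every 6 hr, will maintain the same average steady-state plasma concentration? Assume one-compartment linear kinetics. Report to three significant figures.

923 mg

To maintain the same Css, the systemic dosing rate must be unchanged: F·D/τ = infusion rate.
D = rate × τ / F = 143 × 6 / 0.93 = 922.6 mg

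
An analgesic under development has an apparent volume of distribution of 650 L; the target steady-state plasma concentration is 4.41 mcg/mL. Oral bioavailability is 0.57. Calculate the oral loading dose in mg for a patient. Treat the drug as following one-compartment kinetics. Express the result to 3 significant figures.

5030 mg

LD = Vd × C / F = 650.0 × 4.410 / 0.57 = 5029 mg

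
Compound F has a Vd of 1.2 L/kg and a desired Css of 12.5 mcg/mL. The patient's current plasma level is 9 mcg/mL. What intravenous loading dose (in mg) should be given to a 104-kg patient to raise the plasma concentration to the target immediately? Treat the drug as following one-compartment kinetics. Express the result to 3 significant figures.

Total Vd = 1.2 × 104 = 124.8 L
Concentration deficit ΔC = 12.5 − 9 = 3.500 mg/L
LD = Vd × ΔC = 124.8 × 3.500 = 436.8 mg

437 mg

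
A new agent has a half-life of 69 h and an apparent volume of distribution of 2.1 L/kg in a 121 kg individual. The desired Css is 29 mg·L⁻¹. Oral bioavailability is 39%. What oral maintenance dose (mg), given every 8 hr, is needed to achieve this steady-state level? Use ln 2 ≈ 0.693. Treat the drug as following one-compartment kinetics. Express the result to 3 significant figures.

1520 mg

Vd(total) = 121 kg × 2.1 L/kg = 254.1 L
CL = ln 2 · Vd / t½ = 0.693 × 254.1 / 69 = 2.552 L/h
D = CL × Css × τ / F = 2.552 × 29 × 8 / 0.39 = 1518 mg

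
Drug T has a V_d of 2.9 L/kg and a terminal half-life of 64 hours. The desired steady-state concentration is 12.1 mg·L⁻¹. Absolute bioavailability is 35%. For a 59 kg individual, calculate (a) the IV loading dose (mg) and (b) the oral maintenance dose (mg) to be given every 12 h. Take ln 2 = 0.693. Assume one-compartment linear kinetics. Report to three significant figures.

(a) 2070 mg; (b) 769 mg

Vd = 2.9 L/kg × 59 kg = 171.1 L
LD = Vd × C = 171.1 × 12.1 = 2070 mg
CL = 0.693 × Vd / t½ = 0.693 × 171.1 / 64 = 1.853 L/h
D = CL × Css × τ / F = 1.853 × 12.1 × 12 / 0.35 = 768.7 mg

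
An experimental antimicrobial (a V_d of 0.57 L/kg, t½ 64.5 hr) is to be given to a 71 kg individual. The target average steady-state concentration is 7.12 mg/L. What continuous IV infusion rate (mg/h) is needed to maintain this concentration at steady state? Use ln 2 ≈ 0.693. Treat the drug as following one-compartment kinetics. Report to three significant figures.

3.10 mg/h

Vd = 0.57 L/kg × 71 kg = 40.47 L
CL = ln 2 · Vd / t½ = 0.693 × 40.47 / 64.5 = 0.4348 L/h
Infusion rate = CL × Css = 0.4348 × 7.12 = 3.096 mg/h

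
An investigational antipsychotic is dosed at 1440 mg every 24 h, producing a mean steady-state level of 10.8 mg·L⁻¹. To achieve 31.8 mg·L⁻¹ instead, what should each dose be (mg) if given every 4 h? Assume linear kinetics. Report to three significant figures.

707 mg

With linear kinetics, Css is proportional to dose rate (D/τ) at fixed clearance.
D₂ = D₁ × (Css,target / Css,current) × (τ₂/τ₁) = 1440 × (31.8/10.8) × (4/24) = 706.7 mg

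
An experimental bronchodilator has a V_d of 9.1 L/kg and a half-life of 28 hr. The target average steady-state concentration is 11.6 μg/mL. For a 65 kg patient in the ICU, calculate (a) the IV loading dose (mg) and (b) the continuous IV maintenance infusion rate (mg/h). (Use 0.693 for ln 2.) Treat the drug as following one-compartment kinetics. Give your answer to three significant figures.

Vd = 9.1 L/kg × 65 kg = 591.5 L
LD = Vd × C = 591.5 × 11.6 = 6861 mg
CL = 0.693 × Vd / t½ = 0.693 × 591.5 / 28 = 14.64 L/h
Infusion rate = CL × Css = 14.64 × 11.6 = 169.8 mg/h

(a) 6860 mg; (b) 170 mg/h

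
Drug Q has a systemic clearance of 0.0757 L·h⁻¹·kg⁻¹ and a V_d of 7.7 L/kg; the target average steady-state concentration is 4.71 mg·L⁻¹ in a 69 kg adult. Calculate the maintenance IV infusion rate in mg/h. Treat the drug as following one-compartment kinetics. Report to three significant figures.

24.6 mg/h

CL = 0.0757 L·h⁻¹·kg⁻¹ × 69 kg = 5.223 L/h
Rate = CL × Css = 5.223 × 4.71 = 24.60 mg/h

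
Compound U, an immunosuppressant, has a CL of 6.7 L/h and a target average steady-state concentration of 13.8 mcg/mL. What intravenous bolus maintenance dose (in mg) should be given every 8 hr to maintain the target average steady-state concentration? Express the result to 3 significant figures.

740 mg

D = CL × Css × τ = 6.700 × 13.8 × 8 = 739.7 mg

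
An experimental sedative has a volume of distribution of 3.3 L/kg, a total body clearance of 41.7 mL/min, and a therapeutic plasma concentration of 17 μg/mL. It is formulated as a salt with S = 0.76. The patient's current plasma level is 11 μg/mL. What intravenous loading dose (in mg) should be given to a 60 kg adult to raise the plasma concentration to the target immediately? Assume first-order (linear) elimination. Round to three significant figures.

Vd(total) = 60 kg × 3.3 L/kg = 198.0 L
Concentration deficit ΔC = 17 − 11 = 6.000 mg/L
LD = Vd × ΔC / S = 198.0 × 6.000 / 0.76 = 1563 mg

1560 mg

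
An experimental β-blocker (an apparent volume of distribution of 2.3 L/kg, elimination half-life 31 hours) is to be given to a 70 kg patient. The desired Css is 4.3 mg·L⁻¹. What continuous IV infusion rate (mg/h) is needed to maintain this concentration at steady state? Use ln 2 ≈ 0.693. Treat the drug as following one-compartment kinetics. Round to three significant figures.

15.5 mg/h

Vd = 2.3 L/kg × 70 kg = 161.0 L
CL = ln 2 · Vd / t½ = 0.693 × 161.0 / 31 = 3.599 L/h
Infusion rate = CL × Css = 3.599 × 4.3 = 15.48 mg/h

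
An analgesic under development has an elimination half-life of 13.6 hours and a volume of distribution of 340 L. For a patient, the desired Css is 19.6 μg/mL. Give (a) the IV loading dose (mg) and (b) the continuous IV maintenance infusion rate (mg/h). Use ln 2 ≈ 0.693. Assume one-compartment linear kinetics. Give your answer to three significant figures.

LD = Vd × C = 340.0 × 19.6 = 6664 mg
CL = 0.693 × Vd / t½ = 0.693 × 340.0 / 13.6 = 17.33 L/h
Infusion rate = CL × Css = 17.33 × 19.6 = 339.7 mg/h

(a) 6660 mg; (b) 340 mg/h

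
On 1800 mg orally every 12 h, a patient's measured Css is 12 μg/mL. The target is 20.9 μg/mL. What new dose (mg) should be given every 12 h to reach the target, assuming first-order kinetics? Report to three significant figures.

3140 mg

For first-order elimination, Css ∝ F·D/(CL·τ); F and CL are unchanged, so Css ∝ D/τ.
D₂ = D₁ × (Css,target / Css,current) = 1800 × 20.9/12 = 3135 mg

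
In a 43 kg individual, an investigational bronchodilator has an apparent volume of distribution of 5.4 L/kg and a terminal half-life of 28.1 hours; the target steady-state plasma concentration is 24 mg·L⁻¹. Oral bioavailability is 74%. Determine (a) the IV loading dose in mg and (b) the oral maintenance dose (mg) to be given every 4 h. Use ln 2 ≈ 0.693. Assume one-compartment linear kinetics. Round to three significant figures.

(a) 5570 mg; (b) 743 mg

Vd(total) = 43 kg × 5.4 L/kg = 232.2 L
LD = Vd × C = 232.2 × 24 = 5573 mg
CL = 0.693 × Vd / t½ = 0.693 × 232.2 / 28.1 = 5.726 L/h
D = CL × Css × τ / F = 5.726 × 24 × 4 / 0.74 = 742.8 mg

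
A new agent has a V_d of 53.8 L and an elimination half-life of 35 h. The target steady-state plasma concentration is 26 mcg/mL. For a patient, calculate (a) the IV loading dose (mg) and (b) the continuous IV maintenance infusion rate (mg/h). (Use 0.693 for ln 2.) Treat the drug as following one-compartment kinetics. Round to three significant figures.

LD = Vd × C = 53.80 × 26 = 1399 mg
CL = 0.693 × Vd / t½ = 0.693 × 53.80 / 35 = 1.065 L/h
Infusion rate = CL × Css = 1.065 × 26 = 27.69 mg/h

(a) 1400 mg; (b) 27.7 mg/h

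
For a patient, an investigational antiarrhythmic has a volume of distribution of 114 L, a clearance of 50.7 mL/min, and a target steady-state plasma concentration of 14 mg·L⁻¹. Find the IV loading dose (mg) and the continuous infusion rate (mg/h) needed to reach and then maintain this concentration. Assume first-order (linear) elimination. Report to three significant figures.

(a) 1600 mg; (b) 42.6 mg/h

LD = Vd · C_target = 114.0 × 14 = 1596 mg
Convert clearance: 50.7 mL/min × 60 min/h ÷ 1000 mL/L = 3.042 L/h
Maintenance infusion rate = CL × Css = 3.042 × 14 = 42.59 mg/h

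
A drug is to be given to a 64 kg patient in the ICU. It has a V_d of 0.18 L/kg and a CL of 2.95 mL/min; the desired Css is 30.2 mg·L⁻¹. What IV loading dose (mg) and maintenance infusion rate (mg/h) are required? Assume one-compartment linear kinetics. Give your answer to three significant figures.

(a) 348 mg; (b) 5.35 mg/h

Total Vd = 0.18 × 64 = 11.52 L
Loading dose = Vd × C = 11.52 × 30.2 = 347.9 mg
Convert clearance: 2.95 mL/min × 60 min/h ÷ 1000 mL/L = 0.1770 L/h
Infusion rate = 0.1770 L/h × 30.2 mg/L = 5.345 mg/h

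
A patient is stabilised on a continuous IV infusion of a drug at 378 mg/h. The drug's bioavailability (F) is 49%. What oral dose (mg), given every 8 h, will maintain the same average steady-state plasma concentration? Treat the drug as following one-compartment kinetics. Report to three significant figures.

6170 mg

To maintain the same Css, the systemic dosing rate must be unchanged: F·D/τ = infusion rate.
D = rate × τ / F = 378 × 8 / 0.49 = 6171 mg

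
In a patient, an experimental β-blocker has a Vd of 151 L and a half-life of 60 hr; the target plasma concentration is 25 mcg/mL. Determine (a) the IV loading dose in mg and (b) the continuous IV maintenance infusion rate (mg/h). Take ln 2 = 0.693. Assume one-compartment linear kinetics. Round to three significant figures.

(a) 3780 mg; (b) 43.6 mg/h

LD = Vd × C = 151.0 × 25 = 3775 mg
CL = 0.693 × Vd / t½ = 0.693 × 151.0 / 60 = 1.744 L/h
Infusion rate = CL × Css = 1.744 × 25 = 43.60 mg/h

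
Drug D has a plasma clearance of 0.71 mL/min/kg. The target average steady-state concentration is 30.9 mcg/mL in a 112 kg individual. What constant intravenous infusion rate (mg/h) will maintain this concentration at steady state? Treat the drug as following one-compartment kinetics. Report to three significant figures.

147 mg/h

CL = 0.71 mL/min/kg × 112 kg = 79.52 mL/min = 79.52 × 60/1000 = 4.771 L/h
At steady state, infusion rate equals elimination rate: rate in = CL × Css.
R₀ = 4.771 × 30.9 = 147.4 mg/h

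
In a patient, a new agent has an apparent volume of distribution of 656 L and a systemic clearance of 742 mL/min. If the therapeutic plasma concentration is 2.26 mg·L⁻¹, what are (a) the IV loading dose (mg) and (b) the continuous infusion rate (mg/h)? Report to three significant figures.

(a) 1480 mg; (b) 101 mg/h

Loading: fill Vd to C_target → 656.0 L × 2.26 mg/L = 1483 mg
CL = 742 mL/min = 742 × 0.06 = 44.52 L/h
Infusion rate = 44.52 L/h × 2.26 mg/L = 100.6 mg/h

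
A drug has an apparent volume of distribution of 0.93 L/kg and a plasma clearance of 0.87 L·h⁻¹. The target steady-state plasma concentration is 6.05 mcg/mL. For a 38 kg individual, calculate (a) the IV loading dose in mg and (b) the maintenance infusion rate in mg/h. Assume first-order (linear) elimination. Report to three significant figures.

(a) 214 mg; (b) 5.26 mg/h

Vd = 0.93 L/kg × 38 kg = 35.34 L
LD = Vd · C_target = 35.34 × 6.05 = 213.8 mg
Infusion rate = 0.8700 L/h × 6.05 mg/L = 5.264 mg/h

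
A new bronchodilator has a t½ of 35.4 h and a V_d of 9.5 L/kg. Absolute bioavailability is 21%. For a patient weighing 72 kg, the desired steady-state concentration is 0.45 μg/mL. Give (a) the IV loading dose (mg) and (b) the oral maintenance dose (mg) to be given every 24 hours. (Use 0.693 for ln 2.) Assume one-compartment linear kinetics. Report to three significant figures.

Total Vd = 9.5 × 72 = 684.0 L
LD = Vd × C = 684.0 × 0.45 = 307.8 mg
CL = 0.693 × Vd / t½ = 0.693 × 684.0 / 35.4 = 13.39 L/h
D = CL × Css × τ / F = 13.39 × 0.45 × 24 / 0.21 = 688.6 mg

(a) 308 mg; (b) 689 mg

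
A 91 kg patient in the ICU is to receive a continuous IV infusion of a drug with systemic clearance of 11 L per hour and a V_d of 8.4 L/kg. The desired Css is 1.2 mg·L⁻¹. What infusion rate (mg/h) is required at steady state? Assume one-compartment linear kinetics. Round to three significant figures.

Rate = CL × Css = 11.00 × 1.2 = 13.20 mg/h

13.2 mg/h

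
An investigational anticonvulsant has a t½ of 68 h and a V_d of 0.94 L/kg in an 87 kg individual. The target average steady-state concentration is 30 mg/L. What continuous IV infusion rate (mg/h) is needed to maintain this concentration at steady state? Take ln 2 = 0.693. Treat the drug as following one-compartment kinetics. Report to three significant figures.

25.0 mg/h

Vd = 0.94 L/kg × 87 kg = 81.78 L
CL = 0.693 × Vd / t½ = 0.693 × 81.78 / 68 = 0.8334 L/h
Infusion rate = CL × Css = 0.8334 × 30 = 25.00 mg/h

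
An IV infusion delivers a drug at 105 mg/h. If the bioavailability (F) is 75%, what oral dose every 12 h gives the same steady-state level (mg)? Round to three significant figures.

To maintain the same Css, the systemic dosing rate must be unchanged: F·D/τ = infusion rate.
D = rate × τ / F = 105 × 12 / 0.75 = 1680 mg

1680 mg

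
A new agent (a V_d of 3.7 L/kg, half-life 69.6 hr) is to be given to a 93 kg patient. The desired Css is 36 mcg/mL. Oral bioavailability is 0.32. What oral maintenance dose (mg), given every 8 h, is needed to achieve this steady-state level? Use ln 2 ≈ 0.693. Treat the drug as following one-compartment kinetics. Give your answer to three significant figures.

3080 mg

Vd = 3.7 L/kg × 93 kg = 344.1 L
CL = 0.693 × Vd / t½ = 0.693 × 344.1 / 69.6 = 3.426 L/h
D = CL × Css × τ / F = 3.426 × 36 × 8 / 0.32 = 3083 mg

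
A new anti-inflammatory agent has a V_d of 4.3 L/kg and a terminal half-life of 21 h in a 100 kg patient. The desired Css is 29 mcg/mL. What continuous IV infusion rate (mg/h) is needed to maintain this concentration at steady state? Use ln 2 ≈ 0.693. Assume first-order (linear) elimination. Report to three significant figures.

412 mg/h

Total Vd = 4.3 × 100 = 430.0 L
CL = 0.693 × Vd / t½ = 0.693 × 430.0 / 21 = 14.19 L/h
Infusion rate = CL × Css = 14.19 × 29 = 411.5 mg/h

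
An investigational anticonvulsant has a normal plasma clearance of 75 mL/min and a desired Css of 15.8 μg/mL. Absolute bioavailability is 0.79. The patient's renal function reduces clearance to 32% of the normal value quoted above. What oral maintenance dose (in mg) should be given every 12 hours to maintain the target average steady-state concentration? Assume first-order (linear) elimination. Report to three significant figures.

CL = 75 mL/min × 60/1000 = 4.500 L/h
Patient clearance = 0.32 × 4.500 = 1.440 L/h
At steady state, dose per interval replaces the amount cleared in that interval: F·D/τ = CL·Css.
D = CL × Css × τ / F = 1.440 × 15.8 × 12 / 0.79 = 345.6 mg

346 mg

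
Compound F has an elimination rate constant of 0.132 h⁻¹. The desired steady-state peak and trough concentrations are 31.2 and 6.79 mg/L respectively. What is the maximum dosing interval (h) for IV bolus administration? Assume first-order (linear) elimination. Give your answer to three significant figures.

11.6 h

Between IV bolus doses, concentration decays as C = C₀·e^(−kτ), so C_peak/C_trough = e^(kτ).
τ_max = ln(C_peak/C_trough) / k = ln(31.2/6.79) / 0.1320 = 1.525 / 0.1320 = 11.55 h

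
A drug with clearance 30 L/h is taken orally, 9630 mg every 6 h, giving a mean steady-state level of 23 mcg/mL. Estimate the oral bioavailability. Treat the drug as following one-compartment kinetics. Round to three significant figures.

F·D/τ = CL·Css at steady state → F = CL·Css·τ / D.
F = 30 × 23 × 6 / 9630 = 0.430

0.430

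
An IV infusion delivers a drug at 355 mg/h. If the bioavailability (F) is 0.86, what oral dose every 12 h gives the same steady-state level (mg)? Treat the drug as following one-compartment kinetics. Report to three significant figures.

4950 mg

To maintain the same Css, the systemic dosing rate must be unchanged: F·D/τ = infusion rate.
D = rate × τ / F = 355 × 12 / 0.86 = 4953 mg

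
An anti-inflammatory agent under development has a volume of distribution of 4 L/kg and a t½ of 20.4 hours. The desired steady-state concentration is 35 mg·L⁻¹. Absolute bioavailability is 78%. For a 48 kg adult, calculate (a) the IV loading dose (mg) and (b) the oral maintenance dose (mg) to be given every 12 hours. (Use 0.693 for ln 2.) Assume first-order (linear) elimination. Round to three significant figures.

(a) 6720 mg; (b) 3510 mg

Vd = 4 L/kg × 48 kg = 192.0 L
LD = Vd × C = 192.0 × 35 = 6720 mg
CL = 0.693 × Vd / t½ = 0.693 × 192.0 / 20.4 = 6.522 L/h
D = CL × Css × τ / F = 6.522 × 35 × 12 / 0.78 = 3512 mg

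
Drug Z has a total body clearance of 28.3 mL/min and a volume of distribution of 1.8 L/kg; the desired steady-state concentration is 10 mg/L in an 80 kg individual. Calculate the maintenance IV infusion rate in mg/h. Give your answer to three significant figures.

CL = 28.3 mL/min × 60/1000 = 1.698 L/h
R₀ = 1.698 × 10 = 16.98 mg/h

17.0 mg/h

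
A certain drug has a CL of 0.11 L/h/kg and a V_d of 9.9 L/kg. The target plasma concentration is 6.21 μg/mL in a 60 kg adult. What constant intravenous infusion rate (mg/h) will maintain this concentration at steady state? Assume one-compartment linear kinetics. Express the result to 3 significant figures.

41.0 mg/h

CL = 0.11 L/h/kg × 60 kg = 6.600 L/h
At steady state, infusion rate equals elimination rate: rate in = CL × Css.
Infusion rate = CL · Css = 6.600 L/h × 6.21 mg/L = 40.99 mg/h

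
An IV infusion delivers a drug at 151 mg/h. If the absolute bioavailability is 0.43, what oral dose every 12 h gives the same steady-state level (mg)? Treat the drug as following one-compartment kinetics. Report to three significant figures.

To maintain the same Css, the systemic dosing rate must be unchanged: F·D/τ = infusion rate.
D = rate × τ / F = 151 × 12 / 0.43 = 4214 mg

4210 mg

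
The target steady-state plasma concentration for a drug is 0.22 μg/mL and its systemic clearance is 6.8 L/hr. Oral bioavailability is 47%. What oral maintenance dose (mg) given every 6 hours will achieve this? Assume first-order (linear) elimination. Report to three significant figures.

At steady state, dose per interval replaces the amount cleared in that interval: F·D/τ = CL·Css.
D = CL × Css × τ / F = 6.800 × 0.22 × 6 / 0.47 = 19.10 mg

19.1 mg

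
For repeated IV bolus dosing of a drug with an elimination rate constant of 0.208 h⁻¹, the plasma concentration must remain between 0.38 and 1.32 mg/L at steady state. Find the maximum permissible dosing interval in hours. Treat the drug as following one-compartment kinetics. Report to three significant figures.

Between IV bolus doses, concentration decays as C = C₀·e^(−kτ), so C_peak/C_trough = e^(kτ).
τ_max = ln(C_peak/C_trough) / k = ln(1.32/0.38) / 0.2080 = 1.245 / 0.2080 = 5.986 h

5.99 h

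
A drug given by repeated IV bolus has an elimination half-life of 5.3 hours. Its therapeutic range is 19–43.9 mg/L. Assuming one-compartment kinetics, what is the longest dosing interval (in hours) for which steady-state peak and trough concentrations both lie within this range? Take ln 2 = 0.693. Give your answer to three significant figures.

k = 0.693 / t½ = 0.693 / 5.3 = 0.1308 h⁻¹
Between IV bolus doses, concentration decays as C = C₀·e^(−kτ), so C_peak/C_trough = e^(kτ).
τ_max = ln(C_peak/C_trough) / k = ln(43.9/19) / 0.1308 = 0.8375 / 0.1308 = 6.403 h

6.40 h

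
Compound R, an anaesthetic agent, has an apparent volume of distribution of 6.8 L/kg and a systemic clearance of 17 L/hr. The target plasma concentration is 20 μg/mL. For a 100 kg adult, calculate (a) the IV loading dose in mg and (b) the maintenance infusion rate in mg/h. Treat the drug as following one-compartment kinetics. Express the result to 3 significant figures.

Vd = 6.8 L/kg × 100 kg = 680.0 L
LD = Vd · C_target = 680.0 × 20 = 13600 mg
Infusion rate = 17.00 L/h × 20 mg/L = 340.0 mg/h

(a) 13600 mg; (b) 340 mg/h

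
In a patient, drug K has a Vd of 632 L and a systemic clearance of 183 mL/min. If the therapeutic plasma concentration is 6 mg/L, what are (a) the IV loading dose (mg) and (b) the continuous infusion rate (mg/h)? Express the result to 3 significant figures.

(a) 3790 mg; (b) 65.9 mg/h

Loading: fill Vd to C_target → 632.0 L × 6 mg/L = 3792 mg
Convert clearance: 183 mL/min × 60 min/h ÷ 1000 mL/L = 10.98 L/h
Maintenance: replace elimination → rate = CL × Css = 10.98 × 6 = 65.88 mg/h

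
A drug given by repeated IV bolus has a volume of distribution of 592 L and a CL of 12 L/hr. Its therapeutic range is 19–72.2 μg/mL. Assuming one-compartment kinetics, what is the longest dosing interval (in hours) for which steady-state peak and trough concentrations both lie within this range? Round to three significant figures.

65.9 h

k = CL / Vd = 12.00 / 592.0 = 0.02027 h⁻¹
Between IV bolus doses, concentration decays as C = C₀·e^(−kτ), so C_peak/C_trough = e^(kτ).
τ_max = ln(C_peak/C_trough) / k = ln(72.2/19) / 0.02027 = 1.335 / 0.02027 = 65.86 h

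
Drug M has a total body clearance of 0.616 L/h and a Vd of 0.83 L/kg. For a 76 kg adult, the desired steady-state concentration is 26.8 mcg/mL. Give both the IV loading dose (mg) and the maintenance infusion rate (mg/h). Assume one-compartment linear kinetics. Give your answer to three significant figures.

Vd(total) = 76 kg × 0.83 L/kg = 63.08 L
Loading: fill Vd to C_target → 63.08 L × 26.8 mg/L = 1691 mg
Maintenance infusion rate = CL × Css = 0.6160 × 26.8 = 16.51 mg/h

(a) 1690 mg; (b) 16.5 mg/h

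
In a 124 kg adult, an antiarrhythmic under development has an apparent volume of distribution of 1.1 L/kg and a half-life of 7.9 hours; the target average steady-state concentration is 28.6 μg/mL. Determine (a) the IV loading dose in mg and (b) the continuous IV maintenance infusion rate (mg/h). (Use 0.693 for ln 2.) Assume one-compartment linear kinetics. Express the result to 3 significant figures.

Vd = 1.1 L/kg × 124 kg = 136.4 L
LD = Vd × C = 136.4 × 28.6 = 3901 mg
CL = 0.693 × Vd / t½ = 0.693 × 136.4 / 7.9 = 11.97 L/h
Infusion rate = CL × Css = 11.97 × 28.6 = 342.3 mg/h

(a) 3900 mg; (b) 342 mg/h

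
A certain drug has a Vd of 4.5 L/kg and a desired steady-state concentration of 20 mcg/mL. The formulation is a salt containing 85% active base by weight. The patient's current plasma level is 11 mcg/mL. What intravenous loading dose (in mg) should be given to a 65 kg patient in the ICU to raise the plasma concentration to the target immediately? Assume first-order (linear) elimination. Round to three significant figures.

3100 mg

Vd(total) = 65 kg × 4.5 L/kg = 292.5 L
Concentration deficit ΔC = 20 − 11 = 9.000 mg/L
LD = Vd × ΔC / S = 292.5 × 9.000 / 0.85 = 3097 mg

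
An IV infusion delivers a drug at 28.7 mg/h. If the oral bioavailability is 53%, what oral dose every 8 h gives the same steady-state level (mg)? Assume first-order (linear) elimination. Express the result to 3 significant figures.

To maintain the same Css, the systemic dosing rate must be unchanged: F·D/τ = infusion rate.
D = rate × τ / F = 28.7 × 8 / 0.53 = 433.2 mg

433 mg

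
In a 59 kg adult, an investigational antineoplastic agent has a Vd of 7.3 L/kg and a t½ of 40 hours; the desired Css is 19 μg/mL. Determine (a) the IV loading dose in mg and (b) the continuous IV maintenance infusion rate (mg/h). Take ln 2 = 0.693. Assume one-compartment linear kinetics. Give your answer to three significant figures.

(a) 8180 mg; (b) 142 mg/h

Vd(total) = 59 kg × 7.3 L/kg = 430.7 L
LD = Vd × C = 430.7 × 19 = 8183 mg
CL = 0.693 × Vd / t½ = 0.693 × 430.7 / 40 = 7.462 L/h
Infusion rate = CL × Css = 7.462 × 19 = 141.8 mg/h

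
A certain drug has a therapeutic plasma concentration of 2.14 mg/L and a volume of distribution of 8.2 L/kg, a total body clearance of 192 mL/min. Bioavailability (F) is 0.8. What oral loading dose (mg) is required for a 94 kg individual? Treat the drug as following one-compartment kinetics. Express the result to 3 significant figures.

2060 mg

Total Vd = 8.2 × 94 = 770.8 L
LD = Vd × C / F = 770.8 × 2.140 / 0.8 = 2062 mg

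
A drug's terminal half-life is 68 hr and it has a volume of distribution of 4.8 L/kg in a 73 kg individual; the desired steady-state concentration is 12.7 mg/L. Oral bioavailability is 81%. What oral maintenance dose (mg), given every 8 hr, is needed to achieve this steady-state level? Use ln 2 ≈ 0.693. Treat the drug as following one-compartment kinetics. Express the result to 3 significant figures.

448 mg

Total Vd = 4.8 × 73 = 350.4 L
CL = ln 2 · Vd / t½ = 0.693 × 350.4 / 68 = 3.571 L/h
D = CL × Css × τ / F = 3.571 × 12.7 × 8 / 0.81 = 447.9 mg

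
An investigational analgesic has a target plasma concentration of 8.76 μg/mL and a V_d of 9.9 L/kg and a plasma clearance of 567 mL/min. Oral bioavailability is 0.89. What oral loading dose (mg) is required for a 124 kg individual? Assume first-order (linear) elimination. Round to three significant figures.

Vd(total) = 124 kg × 9.9 L/kg = 1228 L
LD = Vd × C / F = 1228 × 8.760 / 0.89 = 12090 mg

12100 mg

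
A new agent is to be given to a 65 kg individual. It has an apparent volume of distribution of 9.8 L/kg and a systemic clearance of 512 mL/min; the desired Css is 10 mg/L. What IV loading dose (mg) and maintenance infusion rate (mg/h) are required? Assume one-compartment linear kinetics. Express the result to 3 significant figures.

Total Vd = 9.8 × 65 = 637.0 L
Loading dose = Vd × C = 637.0 × 10 = 6370 mg
CL = 512 mL/min = 512 × 0.06 = 30.72 L/h
Infusion rate = 30.72 L/h × 10 mg/L = 307.2 mg/h

(a) 6370 mg; (b) 307 mg/h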